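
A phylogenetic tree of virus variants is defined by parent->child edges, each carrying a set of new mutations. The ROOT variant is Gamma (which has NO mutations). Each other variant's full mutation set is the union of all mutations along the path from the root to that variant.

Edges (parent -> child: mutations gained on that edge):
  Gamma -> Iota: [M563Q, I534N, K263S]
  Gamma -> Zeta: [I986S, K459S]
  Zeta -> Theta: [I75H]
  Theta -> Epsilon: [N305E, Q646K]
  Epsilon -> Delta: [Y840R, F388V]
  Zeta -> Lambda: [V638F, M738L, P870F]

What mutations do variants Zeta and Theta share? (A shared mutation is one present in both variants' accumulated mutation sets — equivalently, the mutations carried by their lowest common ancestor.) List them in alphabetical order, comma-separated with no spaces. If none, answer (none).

Accumulating mutations along path to Zeta:
  At Gamma: gained [] -> total []
  At Zeta: gained ['I986S', 'K459S'] -> total ['I986S', 'K459S']
Mutations(Zeta) = ['I986S', 'K459S']
Accumulating mutations along path to Theta:
  At Gamma: gained [] -> total []
  At Zeta: gained ['I986S', 'K459S'] -> total ['I986S', 'K459S']
  At Theta: gained ['I75H'] -> total ['I75H', 'I986S', 'K459S']
Mutations(Theta) = ['I75H', 'I986S', 'K459S']
Intersection: ['I986S', 'K459S'] ∩ ['I75H', 'I986S', 'K459S'] = ['I986S', 'K459S']

Answer: I986S,K459S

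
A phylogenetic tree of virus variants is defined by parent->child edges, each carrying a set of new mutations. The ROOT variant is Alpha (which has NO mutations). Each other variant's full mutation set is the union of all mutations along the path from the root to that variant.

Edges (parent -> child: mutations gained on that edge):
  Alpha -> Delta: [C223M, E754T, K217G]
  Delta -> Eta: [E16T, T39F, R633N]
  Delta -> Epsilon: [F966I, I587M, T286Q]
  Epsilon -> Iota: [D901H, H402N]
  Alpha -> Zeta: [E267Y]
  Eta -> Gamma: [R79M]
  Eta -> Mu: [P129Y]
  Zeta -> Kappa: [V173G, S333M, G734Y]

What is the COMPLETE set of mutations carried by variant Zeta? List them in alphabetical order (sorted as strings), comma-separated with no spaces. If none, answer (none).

At Alpha: gained [] -> total []
At Zeta: gained ['E267Y'] -> total ['E267Y']

Answer: E267Y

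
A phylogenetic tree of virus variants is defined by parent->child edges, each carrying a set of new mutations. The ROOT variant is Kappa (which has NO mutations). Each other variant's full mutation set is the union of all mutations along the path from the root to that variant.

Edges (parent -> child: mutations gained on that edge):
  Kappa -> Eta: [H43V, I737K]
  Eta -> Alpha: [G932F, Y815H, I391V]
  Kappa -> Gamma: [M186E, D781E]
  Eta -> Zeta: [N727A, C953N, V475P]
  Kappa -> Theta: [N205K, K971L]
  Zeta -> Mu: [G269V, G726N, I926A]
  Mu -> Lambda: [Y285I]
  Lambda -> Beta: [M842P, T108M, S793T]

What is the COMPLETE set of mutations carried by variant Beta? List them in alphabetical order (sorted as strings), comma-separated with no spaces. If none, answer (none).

Answer: C953N,G269V,G726N,H43V,I737K,I926A,M842P,N727A,S793T,T108M,V475P,Y285I

Derivation:
At Kappa: gained [] -> total []
At Eta: gained ['H43V', 'I737K'] -> total ['H43V', 'I737K']
At Zeta: gained ['N727A', 'C953N', 'V475P'] -> total ['C953N', 'H43V', 'I737K', 'N727A', 'V475P']
At Mu: gained ['G269V', 'G726N', 'I926A'] -> total ['C953N', 'G269V', 'G726N', 'H43V', 'I737K', 'I926A', 'N727A', 'V475P']
At Lambda: gained ['Y285I'] -> total ['C953N', 'G269V', 'G726N', 'H43V', 'I737K', 'I926A', 'N727A', 'V475P', 'Y285I']
At Beta: gained ['M842P', 'T108M', 'S793T'] -> total ['C953N', 'G269V', 'G726N', 'H43V', 'I737K', 'I926A', 'M842P', 'N727A', 'S793T', 'T108M', 'V475P', 'Y285I']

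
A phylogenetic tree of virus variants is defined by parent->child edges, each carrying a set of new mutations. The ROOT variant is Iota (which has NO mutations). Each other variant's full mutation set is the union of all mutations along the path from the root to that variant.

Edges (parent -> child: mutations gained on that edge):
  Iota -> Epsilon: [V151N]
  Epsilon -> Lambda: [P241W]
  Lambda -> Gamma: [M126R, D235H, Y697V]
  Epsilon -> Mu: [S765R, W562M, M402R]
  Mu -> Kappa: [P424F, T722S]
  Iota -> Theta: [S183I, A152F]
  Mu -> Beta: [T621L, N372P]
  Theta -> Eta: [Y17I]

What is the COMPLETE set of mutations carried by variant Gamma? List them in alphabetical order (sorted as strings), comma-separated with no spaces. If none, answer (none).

Answer: D235H,M126R,P241W,V151N,Y697V

Derivation:
At Iota: gained [] -> total []
At Epsilon: gained ['V151N'] -> total ['V151N']
At Lambda: gained ['P241W'] -> total ['P241W', 'V151N']
At Gamma: gained ['M126R', 'D235H', 'Y697V'] -> total ['D235H', 'M126R', 'P241W', 'V151N', 'Y697V']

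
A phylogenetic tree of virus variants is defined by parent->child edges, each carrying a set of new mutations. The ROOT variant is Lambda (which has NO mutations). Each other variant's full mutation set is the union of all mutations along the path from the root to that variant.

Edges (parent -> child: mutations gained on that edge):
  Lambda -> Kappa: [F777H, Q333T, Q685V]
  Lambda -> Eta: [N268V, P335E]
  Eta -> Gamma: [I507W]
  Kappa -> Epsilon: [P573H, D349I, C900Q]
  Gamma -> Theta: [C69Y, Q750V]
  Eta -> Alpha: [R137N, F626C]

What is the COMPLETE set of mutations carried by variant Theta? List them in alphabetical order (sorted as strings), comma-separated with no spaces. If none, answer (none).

At Lambda: gained [] -> total []
At Eta: gained ['N268V', 'P335E'] -> total ['N268V', 'P335E']
At Gamma: gained ['I507W'] -> total ['I507W', 'N268V', 'P335E']
At Theta: gained ['C69Y', 'Q750V'] -> total ['C69Y', 'I507W', 'N268V', 'P335E', 'Q750V']

Answer: C69Y,I507W,N268V,P335E,Q750V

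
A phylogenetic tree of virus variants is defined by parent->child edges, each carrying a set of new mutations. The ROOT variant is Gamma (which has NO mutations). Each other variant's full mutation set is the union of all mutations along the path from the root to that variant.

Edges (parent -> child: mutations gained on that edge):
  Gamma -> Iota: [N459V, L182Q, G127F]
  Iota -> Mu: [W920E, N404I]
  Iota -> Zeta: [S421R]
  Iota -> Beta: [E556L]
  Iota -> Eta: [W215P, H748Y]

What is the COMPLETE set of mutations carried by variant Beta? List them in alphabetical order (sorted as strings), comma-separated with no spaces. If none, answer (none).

At Gamma: gained [] -> total []
At Iota: gained ['N459V', 'L182Q', 'G127F'] -> total ['G127F', 'L182Q', 'N459V']
At Beta: gained ['E556L'] -> total ['E556L', 'G127F', 'L182Q', 'N459V']

Answer: E556L,G127F,L182Q,N459V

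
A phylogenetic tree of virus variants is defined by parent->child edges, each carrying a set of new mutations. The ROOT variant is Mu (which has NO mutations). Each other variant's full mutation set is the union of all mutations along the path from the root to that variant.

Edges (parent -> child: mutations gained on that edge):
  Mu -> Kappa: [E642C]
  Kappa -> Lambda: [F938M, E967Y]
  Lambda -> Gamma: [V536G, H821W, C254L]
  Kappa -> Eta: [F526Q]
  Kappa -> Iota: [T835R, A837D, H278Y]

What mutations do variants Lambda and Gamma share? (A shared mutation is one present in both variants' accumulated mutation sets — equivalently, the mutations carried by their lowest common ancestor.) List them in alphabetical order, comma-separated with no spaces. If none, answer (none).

Answer: E642C,E967Y,F938M

Derivation:
Accumulating mutations along path to Lambda:
  At Mu: gained [] -> total []
  At Kappa: gained ['E642C'] -> total ['E642C']
  At Lambda: gained ['F938M', 'E967Y'] -> total ['E642C', 'E967Y', 'F938M']
Mutations(Lambda) = ['E642C', 'E967Y', 'F938M']
Accumulating mutations along path to Gamma:
  At Mu: gained [] -> total []
  At Kappa: gained ['E642C'] -> total ['E642C']
  At Lambda: gained ['F938M', 'E967Y'] -> total ['E642C', 'E967Y', 'F938M']
  At Gamma: gained ['V536G', 'H821W', 'C254L'] -> total ['C254L', 'E642C', 'E967Y', 'F938M', 'H821W', 'V536G']
Mutations(Gamma) = ['C254L', 'E642C', 'E967Y', 'F938M', 'H821W', 'V536G']
Intersection: ['E642C', 'E967Y', 'F938M'] ∩ ['C254L', 'E642C', 'E967Y', 'F938M', 'H821W', 'V536G'] = ['E642C', 'E967Y', 'F938M']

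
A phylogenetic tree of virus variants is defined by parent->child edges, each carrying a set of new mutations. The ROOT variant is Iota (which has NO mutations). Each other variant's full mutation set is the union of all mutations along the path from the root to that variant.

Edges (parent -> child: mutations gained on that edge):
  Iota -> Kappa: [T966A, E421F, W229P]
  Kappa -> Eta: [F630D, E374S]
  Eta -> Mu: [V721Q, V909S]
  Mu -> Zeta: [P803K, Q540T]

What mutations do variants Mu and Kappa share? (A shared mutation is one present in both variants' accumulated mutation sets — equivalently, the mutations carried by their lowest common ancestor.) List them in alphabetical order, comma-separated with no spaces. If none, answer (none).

Answer: E421F,T966A,W229P

Derivation:
Accumulating mutations along path to Mu:
  At Iota: gained [] -> total []
  At Kappa: gained ['T966A', 'E421F', 'W229P'] -> total ['E421F', 'T966A', 'W229P']
  At Eta: gained ['F630D', 'E374S'] -> total ['E374S', 'E421F', 'F630D', 'T966A', 'W229P']
  At Mu: gained ['V721Q', 'V909S'] -> total ['E374S', 'E421F', 'F630D', 'T966A', 'V721Q', 'V909S', 'W229P']
Mutations(Mu) = ['E374S', 'E421F', 'F630D', 'T966A', 'V721Q', 'V909S', 'W229P']
Accumulating mutations along path to Kappa:
  At Iota: gained [] -> total []
  At Kappa: gained ['T966A', 'E421F', 'W229P'] -> total ['E421F', 'T966A', 'W229P']
Mutations(Kappa) = ['E421F', 'T966A', 'W229P']
Intersection: ['E374S', 'E421F', 'F630D', 'T966A', 'V721Q', 'V909S', 'W229P'] ∩ ['E421F', 'T966A', 'W229P'] = ['E421F', 'T966A', 'W229P']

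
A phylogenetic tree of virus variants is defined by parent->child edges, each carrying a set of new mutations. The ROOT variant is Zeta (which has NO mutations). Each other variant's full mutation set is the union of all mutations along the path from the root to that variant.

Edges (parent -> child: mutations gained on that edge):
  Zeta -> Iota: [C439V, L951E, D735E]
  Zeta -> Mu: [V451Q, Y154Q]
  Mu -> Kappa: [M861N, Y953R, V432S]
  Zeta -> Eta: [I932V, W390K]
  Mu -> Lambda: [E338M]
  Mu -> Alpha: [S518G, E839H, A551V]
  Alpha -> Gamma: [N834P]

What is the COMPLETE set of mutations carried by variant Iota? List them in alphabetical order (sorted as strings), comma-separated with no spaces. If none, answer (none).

Answer: C439V,D735E,L951E

Derivation:
At Zeta: gained [] -> total []
At Iota: gained ['C439V', 'L951E', 'D735E'] -> total ['C439V', 'D735E', 'L951E']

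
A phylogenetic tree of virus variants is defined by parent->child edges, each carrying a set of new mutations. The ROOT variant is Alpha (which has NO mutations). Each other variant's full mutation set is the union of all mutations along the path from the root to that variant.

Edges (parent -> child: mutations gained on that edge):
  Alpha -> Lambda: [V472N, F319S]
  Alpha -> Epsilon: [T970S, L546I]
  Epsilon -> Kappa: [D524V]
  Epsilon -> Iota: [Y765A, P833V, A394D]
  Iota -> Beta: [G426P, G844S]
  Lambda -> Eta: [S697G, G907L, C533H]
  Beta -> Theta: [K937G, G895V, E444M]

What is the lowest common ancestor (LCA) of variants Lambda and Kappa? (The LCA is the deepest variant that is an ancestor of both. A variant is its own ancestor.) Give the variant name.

Answer: Alpha

Derivation:
Path from root to Lambda: Alpha -> Lambda
  ancestors of Lambda: {Alpha, Lambda}
Path from root to Kappa: Alpha -> Epsilon -> Kappa
  ancestors of Kappa: {Alpha, Epsilon, Kappa}
Common ancestors: {Alpha}
Walk up from Kappa: Kappa (not in ancestors of Lambda), Epsilon (not in ancestors of Lambda), Alpha (in ancestors of Lambda)
Deepest common ancestor (LCA) = Alpha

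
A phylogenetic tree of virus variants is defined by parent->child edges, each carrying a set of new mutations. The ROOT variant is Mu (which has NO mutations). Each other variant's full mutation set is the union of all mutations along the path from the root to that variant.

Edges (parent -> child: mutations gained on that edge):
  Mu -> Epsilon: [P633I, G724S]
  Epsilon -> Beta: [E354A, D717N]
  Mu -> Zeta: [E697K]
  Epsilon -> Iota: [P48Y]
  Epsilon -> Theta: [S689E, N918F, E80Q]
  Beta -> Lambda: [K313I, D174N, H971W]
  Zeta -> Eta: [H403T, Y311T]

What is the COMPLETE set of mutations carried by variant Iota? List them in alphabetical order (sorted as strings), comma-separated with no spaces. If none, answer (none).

At Mu: gained [] -> total []
At Epsilon: gained ['P633I', 'G724S'] -> total ['G724S', 'P633I']
At Iota: gained ['P48Y'] -> total ['G724S', 'P48Y', 'P633I']

Answer: G724S,P48Y,P633I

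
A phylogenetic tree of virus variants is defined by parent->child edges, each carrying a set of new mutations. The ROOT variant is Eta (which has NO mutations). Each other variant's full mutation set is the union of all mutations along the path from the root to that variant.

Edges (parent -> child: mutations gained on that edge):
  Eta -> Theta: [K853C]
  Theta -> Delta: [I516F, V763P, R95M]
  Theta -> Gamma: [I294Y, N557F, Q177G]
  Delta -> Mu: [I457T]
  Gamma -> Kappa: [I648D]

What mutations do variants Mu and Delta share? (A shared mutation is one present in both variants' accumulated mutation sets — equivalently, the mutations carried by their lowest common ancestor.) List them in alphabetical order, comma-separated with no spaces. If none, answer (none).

Accumulating mutations along path to Mu:
  At Eta: gained [] -> total []
  At Theta: gained ['K853C'] -> total ['K853C']
  At Delta: gained ['I516F', 'V763P', 'R95M'] -> total ['I516F', 'K853C', 'R95M', 'V763P']
  At Mu: gained ['I457T'] -> total ['I457T', 'I516F', 'K853C', 'R95M', 'V763P']
Mutations(Mu) = ['I457T', 'I516F', 'K853C', 'R95M', 'V763P']
Accumulating mutations along path to Delta:
  At Eta: gained [] -> total []
  At Theta: gained ['K853C'] -> total ['K853C']
  At Delta: gained ['I516F', 'V763P', 'R95M'] -> total ['I516F', 'K853C', 'R95M', 'V763P']
Mutations(Delta) = ['I516F', 'K853C', 'R95M', 'V763P']
Intersection: ['I457T', 'I516F', 'K853C', 'R95M', 'V763P'] ∩ ['I516F', 'K853C', 'R95M', 'V763P'] = ['I516F', 'K853C', 'R95M', 'V763P']

Answer: I516F,K853C,R95M,V763P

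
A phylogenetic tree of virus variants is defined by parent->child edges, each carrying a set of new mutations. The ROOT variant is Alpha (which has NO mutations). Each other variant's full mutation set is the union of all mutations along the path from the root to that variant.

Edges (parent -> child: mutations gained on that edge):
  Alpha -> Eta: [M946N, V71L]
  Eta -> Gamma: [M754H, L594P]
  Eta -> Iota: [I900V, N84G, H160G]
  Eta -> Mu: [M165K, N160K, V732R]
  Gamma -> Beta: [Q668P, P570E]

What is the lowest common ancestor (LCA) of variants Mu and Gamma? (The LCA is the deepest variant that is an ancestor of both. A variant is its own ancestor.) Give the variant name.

Path from root to Mu: Alpha -> Eta -> Mu
  ancestors of Mu: {Alpha, Eta, Mu}
Path from root to Gamma: Alpha -> Eta -> Gamma
  ancestors of Gamma: {Alpha, Eta, Gamma}
Common ancestors: {Alpha, Eta}
Walk up from Gamma: Gamma (not in ancestors of Mu), Eta (in ancestors of Mu), Alpha (in ancestors of Mu)
Deepest common ancestor (LCA) = Eta

Answer: Eta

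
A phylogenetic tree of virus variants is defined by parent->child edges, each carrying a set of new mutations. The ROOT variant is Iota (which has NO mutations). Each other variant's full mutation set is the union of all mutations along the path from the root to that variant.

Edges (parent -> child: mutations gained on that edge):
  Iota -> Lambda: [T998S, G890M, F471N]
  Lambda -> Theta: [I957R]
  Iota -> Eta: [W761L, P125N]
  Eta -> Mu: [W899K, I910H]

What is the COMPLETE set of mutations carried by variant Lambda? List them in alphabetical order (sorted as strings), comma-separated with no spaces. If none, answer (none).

Answer: F471N,G890M,T998S

Derivation:
At Iota: gained [] -> total []
At Lambda: gained ['T998S', 'G890M', 'F471N'] -> total ['F471N', 'G890M', 'T998S']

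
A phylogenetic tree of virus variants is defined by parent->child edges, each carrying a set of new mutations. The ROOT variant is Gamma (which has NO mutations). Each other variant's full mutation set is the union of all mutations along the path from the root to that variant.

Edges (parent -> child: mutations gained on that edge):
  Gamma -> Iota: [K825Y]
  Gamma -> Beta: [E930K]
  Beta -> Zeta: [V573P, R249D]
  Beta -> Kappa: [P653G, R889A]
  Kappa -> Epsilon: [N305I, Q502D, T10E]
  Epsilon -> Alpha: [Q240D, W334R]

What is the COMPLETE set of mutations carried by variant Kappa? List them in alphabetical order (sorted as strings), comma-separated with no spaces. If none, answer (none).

Answer: E930K,P653G,R889A

Derivation:
At Gamma: gained [] -> total []
At Beta: gained ['E930K'] -> total ['E930K']
At Kappa: gained ['P653G', 'R889A'] -> total ['E930K', 'P653G', 'R889A']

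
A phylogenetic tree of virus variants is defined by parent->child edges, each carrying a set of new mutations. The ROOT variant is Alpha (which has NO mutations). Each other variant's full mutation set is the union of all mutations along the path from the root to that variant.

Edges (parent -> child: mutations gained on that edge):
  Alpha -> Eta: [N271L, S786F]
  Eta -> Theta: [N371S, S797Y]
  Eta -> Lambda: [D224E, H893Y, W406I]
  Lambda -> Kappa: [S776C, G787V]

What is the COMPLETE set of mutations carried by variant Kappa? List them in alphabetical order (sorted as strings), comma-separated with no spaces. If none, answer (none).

At Alpha: gained [] -> total []
At Eta: gained ['N271L', 'S786F'] -> total ['N271L', 'S786F']
At Lambda: gained ['D224E', 'H893Y', 'W406I'] -> total ['D224E', 'H893Y', 'N271L', 'S786F', 'W406I']
At Kappa: gained ['S776C', 'G787V'] -> total ['D224E', 'G787V', 'H893Y', 'N271L', 'S776C', 'S786F', 'W406I']

Answer: D224E,G787V,H893Y,N271L,S776C,S786F,W406I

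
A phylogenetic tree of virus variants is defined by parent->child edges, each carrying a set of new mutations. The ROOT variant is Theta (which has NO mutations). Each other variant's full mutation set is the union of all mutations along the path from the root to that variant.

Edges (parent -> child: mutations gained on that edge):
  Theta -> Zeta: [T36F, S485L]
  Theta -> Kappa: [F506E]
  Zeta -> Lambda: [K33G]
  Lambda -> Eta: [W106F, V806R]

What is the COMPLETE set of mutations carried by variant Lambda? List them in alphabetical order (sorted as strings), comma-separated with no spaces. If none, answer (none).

Answer: K33G,S485L,T36F

Derivation:
At Theta: gained [] -> total []
At Zeta: gained ['T36F', 'S485L'] -> total ['S485L', 'T36F']
At Lambda: gained ['K33G'] -> total ['K33G', 'S485L', 'T36F']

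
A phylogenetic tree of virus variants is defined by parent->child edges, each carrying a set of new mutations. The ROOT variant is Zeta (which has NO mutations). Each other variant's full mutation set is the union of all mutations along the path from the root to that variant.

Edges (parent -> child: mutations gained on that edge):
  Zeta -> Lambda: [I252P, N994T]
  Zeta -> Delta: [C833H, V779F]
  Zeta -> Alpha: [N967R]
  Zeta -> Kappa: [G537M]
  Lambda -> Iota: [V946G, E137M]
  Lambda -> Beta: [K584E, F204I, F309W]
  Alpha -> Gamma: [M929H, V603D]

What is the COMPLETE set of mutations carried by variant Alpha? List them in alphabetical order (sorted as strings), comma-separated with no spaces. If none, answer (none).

Answer: N967R

Derivation:
At Zeta: gained [] -> total []
At Alpha: gained ['N967R'] -> total ['N967R']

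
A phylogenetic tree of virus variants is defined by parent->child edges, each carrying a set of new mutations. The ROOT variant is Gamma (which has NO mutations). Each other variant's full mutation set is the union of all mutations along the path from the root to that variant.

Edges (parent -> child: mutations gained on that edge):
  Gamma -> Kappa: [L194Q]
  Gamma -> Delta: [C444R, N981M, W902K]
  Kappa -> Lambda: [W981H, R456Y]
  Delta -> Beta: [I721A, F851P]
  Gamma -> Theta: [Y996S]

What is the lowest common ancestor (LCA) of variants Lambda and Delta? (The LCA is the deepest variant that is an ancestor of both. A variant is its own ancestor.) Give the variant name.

Answer: Gamma

Derivation:
Path from root to Lambda: Gamma -> Kappa -> Lambda
  ancestors of Lambda: {Gamma, Kappa, Lambda}
Path from root to Delta: Gamma -> Delta
  ancestors of Delta: {Gamma, Delta}
Common ancestors: {Gamma}
Walk up from Delta: Delta (not in ancestors of Lambda), Gamma (in ancestors of Lambda)
Deepest common ancestor (LCA) = Gamma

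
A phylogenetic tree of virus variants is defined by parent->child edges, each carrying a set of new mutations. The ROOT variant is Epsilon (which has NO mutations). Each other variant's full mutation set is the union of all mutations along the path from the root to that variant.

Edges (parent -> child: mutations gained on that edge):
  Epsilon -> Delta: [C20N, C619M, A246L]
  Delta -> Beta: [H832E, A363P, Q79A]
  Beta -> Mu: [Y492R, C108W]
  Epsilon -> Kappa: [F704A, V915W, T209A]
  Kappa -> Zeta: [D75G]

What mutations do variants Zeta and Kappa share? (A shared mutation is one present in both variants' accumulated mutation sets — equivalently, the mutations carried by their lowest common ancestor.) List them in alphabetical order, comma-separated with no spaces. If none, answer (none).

Answer: F704A,T209A,V915W

Derivation:
Accumulating mutations along path to Zeta:
  At Epsilon: gained [] -> total []
  At Kappa: gained ['F704A', 'V915W', 'T209A'] -> total ['F704A', 'T209A', 'V915W']
  At Zeta: gained ['D75G'] -> total ['D75G', 'F704A', 'T209A', 'V915W']
Mutations(Zeta) = ['D75G', 'F704A', 'T209A', 'V915W']
Accumulating mutations along path to Kappa:
  At Epsilon: gained [] -> total []
  At Kappa: gained ['F704A', 'V915W', 'T209A'] -> total ['F704A', 'T209A', 'V915W']
Mutations(Kappa) = ['F704A', 'T209A', 'V915W']
Intersection: ['D75G', 'F704A', 'T209A', 'V915W'] ∩ ['F704A', 'T209A', 'V915W'] = ['F704A', 'T209A', 'V915W']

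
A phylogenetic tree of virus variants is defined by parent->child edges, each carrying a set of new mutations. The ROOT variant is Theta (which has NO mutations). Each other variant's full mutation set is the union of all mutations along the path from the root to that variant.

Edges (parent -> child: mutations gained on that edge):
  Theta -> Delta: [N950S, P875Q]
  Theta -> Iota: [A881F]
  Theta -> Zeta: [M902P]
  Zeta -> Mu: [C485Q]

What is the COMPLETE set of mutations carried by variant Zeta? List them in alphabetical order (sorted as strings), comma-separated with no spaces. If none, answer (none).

Answer: M902P

Derivation:
At Theta: gained [] -> total []
At Zeta: gained ['M902P'] -> total ['M902P']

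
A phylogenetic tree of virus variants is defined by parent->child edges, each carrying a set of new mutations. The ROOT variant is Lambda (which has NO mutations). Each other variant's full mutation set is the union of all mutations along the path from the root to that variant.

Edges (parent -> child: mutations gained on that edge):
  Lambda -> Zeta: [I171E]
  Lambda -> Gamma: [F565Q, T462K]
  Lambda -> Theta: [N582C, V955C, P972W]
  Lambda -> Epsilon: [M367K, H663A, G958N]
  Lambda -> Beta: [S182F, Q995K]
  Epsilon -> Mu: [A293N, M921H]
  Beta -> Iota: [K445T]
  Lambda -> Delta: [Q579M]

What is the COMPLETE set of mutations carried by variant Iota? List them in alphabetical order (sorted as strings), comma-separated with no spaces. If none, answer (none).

Answer: K445T,Q995K,S182F

Derivation:
At Lambda: gained [] -> total []
At Beta: gained ['S182F', 'Q995K'] -> total ['Q995K', 'S182F']
At Iota: gained ['K445T'] -> total ['K445T', 'Q995K', 'S182F']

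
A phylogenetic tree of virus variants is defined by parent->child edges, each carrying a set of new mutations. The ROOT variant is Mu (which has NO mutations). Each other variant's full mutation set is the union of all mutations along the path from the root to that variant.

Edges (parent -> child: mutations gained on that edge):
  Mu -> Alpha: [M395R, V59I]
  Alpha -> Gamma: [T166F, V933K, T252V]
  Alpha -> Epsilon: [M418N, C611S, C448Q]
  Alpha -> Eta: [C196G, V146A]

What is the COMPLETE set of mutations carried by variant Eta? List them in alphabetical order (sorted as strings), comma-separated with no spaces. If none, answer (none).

At Mu: gained [] -> total []
At Alpha: gained ['M395R', 'V59I'] -> total ['M395R', 'V59I']
At Eta: gained ['C196G', 'V146A'] -> total ['C196G', 'M395R', 'V146A', 'V59I']

Answer: C196G,M395R,V146A,V59I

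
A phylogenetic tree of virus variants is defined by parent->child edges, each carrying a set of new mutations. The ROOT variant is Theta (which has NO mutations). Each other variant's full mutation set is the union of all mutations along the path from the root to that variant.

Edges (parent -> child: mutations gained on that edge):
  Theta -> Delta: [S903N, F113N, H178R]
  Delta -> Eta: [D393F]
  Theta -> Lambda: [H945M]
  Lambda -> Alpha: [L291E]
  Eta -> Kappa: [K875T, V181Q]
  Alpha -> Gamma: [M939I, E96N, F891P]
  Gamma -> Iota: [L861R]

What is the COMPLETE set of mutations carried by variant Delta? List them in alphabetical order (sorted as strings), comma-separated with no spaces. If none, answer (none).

Answer: F113N,H178R,S903N

Derivation:
At Theta: gained [] -> total []
At Delta: gained ['S903N', 'F113N', 'H178R'] -> total ['F113N', 'H178R', 'S903N']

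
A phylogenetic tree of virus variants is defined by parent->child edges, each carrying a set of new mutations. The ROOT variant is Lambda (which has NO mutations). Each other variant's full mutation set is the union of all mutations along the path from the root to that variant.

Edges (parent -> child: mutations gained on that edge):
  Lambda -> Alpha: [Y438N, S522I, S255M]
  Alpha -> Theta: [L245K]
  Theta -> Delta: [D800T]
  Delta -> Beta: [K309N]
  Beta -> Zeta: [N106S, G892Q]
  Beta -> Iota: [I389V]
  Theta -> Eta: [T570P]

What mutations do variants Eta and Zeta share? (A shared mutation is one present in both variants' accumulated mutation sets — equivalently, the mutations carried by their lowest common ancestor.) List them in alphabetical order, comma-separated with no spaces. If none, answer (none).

Accumulating mutations along path to Eta:
  At Lambda: gained [] -> total []
  At Alpha: gained ['Y438N', 'S522I', 'S255M'] -> total ['S255M', 'S522I', 'Y438N']
  At Theta: gained ['L245K'] -> total ['L245K', 'S255M', 'S522I', 'Y438N']
  At Eta: gained ['T570P'] -> total ['L245K', 'S255M', 'S522I', 'T570P', 'Y438N']
Mutations(Eta) = ['L245K', 'S255M', 'S522I', 'T570P', 'Y438N']
Accumulating mutations along path to Zeta:
  At Lambda: gained [] -> total []
  At Alpha: gained ['Y438N', 'S522I', 'S255M'] -> total ['S255M', 'S522I', 'Y438N']
  At Theta: gained ['L245K'] -> total ['L245K', 'S255M', 'S522I', 'Y438N']
  At Delta: gained ['D800T'] -> total ['D800T', 'L245K', 'S255M', 'S522I', 'Y438N']
  At Beta: gained ['K309N'] -> total ['D800T', 'K309N', 'L245K', 'S255M', 'S522I', 'Y438N']
  At Zeta: gained ['N106S', 'G892Q'] -> total ['D800T', 'G892Q', 'K309N', 'L245K', 'N106S', 'S255M', 'S522I', 'Y438N']
Mutations(Zeta) = ['D800T', 'G892Q', 'K309N', 'L245K', 'N106S', 'S255M', 'S522I', 'Y438N']
Intersection: ['L245K', 'S255M', 'S522I', 'T570P', 'Y438N'] ∩ ['D800T', 'G892Q', 'K309N', 'L245K', 'N106S', 'S255M', 'S522I', 'Y438N'] = ['L245K', 'S255M', 'S522I', 'Y438N']

Answer: L245K,S255M,S522I,Y438N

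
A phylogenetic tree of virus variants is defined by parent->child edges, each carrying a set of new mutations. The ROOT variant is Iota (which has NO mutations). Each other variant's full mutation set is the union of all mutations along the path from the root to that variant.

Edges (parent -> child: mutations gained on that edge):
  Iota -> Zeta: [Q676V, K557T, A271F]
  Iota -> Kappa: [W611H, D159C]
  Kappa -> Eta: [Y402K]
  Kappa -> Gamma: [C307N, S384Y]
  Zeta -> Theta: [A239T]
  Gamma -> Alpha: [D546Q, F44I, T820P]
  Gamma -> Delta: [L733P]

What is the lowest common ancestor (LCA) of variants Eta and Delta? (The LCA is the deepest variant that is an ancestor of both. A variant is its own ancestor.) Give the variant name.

Path from root to Eta: Iota -> Kappa -> Eta
  ancestors of Eta: {Iota, Kappa, Eta}
Path from root to Delta: Iota -> Kappa -> Gamma -> Delta
  ancestors of Delta: {Iota, Kappa, Gamma, Delta}
Common ancestors: {Iota, Kappa}
Walk up from Delta: Delta (not in ancestors of Eta), Gamma (not in ancestors of Eta), Kappa (in ancestors of Eta), Iota (in ancestors of Eta)
Deepest common ancestor (LCA) = Kappa

Answer: Kappa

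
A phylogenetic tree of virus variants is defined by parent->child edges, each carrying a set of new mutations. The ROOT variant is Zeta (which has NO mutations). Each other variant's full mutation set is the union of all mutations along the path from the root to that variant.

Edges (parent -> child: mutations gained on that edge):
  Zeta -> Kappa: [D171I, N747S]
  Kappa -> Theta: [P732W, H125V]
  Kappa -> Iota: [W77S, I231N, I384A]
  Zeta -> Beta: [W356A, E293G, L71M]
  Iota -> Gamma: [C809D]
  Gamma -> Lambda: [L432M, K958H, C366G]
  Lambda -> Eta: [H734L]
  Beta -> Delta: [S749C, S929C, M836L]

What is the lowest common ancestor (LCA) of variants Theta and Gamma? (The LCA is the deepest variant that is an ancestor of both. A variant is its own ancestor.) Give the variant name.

Path from root to Theta: Zeta -> Kappa -> Theta
  ancestors of Theta: {Zeta, Kappa, Theta}
Path from root to Gamma: Zeta -> Kappa -> Iota -> Gamma
  ancestors of Gamma: {Zeta, Kappa, Iota, Gamma}
Common ancestors: {Zeta, Kappa}
Walk up from Gamma: Gamma (not in ancestors of Theta), Iota (not in ancestors of Theta), Kappa (in ancestors of Theta), Zeta (in ancestors of Theta)
Deepest common ancestor (LCA) = Kappa

Answer: Kappa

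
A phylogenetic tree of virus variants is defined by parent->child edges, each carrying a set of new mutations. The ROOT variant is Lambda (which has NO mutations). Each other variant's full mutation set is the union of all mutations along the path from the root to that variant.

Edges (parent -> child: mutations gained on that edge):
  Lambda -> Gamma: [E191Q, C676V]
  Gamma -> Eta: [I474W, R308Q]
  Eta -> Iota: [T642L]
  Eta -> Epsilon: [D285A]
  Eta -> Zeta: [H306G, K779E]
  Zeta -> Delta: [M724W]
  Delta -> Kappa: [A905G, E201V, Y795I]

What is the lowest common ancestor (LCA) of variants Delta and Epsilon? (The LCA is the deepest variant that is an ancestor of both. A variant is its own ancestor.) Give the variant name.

Answer: Eta

Derivation:
Path from root to Delta: Lambda -> Gamma -> Eta -> Zeta -> Delta
  ancestors of Delta: {Lambda, Gamma, Eta, Zeta, Delta}
Path from root to Epsilon: Lambda -> Gamma -> Eta -> Epsilon
  ancestors of Epsilon: {Lambda, Gamma, Eta, Epsilon}
Common ancestors: {Lambda, Gamma, Eta}
Walk up from Epsilon: Epsilon (not in ancestors of Delta), Eta (in ancestors of Delta), Gamma (in ancestors of Delta), Lambda (in ancestors of Delta)
Deepest common ancestor (LCA) = Eta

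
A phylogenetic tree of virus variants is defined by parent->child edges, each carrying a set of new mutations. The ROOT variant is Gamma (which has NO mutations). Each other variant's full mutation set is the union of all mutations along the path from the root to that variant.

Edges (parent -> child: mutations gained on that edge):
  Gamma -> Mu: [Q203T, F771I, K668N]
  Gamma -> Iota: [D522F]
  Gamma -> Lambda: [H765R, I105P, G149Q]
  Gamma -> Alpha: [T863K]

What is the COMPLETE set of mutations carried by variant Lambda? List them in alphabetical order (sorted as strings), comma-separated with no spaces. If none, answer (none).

Answer: G149Q,H765R,I105P

Derivation:
At Gamma: gained [] -> total []
At Lambda: gained ['H765R', 'I105P', 'G149Q'] -> total ['G149Q', 'H765R', 'I105P']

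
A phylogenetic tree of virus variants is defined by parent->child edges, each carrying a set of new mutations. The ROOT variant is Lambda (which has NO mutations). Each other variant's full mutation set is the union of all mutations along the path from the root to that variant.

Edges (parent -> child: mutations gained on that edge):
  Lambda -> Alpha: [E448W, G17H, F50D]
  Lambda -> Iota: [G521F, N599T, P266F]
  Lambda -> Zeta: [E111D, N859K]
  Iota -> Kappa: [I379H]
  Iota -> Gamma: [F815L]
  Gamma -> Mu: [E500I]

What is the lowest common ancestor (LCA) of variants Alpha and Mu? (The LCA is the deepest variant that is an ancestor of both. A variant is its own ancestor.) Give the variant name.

Path from root to Alpha: Lambda -> Alpha
  ancestors of Alpha: {Lambda, Alpha}
Path from root to Mu: Lambda -> Iota -> Gamma -> Mu
  ancestors of Mu: {Lambda, Iota, Gamma, Mu}
Common ancestors: {Lambda}
Walk up from Mu: Mu (not in ancestors of Alpha), Gamma (not in ancestors of Alpha), Iota (not in ancestors of Alpha), Lambda (in ancestors of Alpha)
Deepest common ancestor (LCA) = Lambda

Answer: Lambda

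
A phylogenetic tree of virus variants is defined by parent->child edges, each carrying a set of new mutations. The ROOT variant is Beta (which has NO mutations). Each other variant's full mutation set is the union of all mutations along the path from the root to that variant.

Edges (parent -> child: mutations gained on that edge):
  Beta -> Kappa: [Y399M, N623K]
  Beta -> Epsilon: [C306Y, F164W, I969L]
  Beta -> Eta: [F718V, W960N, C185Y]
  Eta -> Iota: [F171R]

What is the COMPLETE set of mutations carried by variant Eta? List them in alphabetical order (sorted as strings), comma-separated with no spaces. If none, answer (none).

Answer: C185Y,F718V,W960N

Derivation:
At Beta: gained [] -> total []
At Eta: gained ['F718V', 'W960N', 'C185Y'] -> total ['C185Y', 'F718V', 'W960N']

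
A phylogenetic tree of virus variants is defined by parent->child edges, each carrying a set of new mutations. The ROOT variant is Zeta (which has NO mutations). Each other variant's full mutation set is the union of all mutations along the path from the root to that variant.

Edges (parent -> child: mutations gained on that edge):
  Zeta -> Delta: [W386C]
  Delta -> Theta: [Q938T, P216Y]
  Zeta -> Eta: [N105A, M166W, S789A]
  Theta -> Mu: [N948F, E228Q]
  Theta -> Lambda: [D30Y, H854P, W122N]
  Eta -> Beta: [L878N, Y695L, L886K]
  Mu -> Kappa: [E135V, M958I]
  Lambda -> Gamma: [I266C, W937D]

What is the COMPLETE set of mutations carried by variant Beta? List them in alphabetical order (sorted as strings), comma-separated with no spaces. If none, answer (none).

At Zeta: gained [] -> total []
At Eta: gained ['N105A', 'M166W', 'S789A'] -> total ['M166W', 'N105A', 'S789A']
At Beta: gained ['L878N', 'Y695L', 'L886K'] -> total ['L878N', 'L886K', 'M166W', 'N105A', 'S789A', 'Y695L']

Answer: L878N,L886K,M166W,N105A,S789A,Y695L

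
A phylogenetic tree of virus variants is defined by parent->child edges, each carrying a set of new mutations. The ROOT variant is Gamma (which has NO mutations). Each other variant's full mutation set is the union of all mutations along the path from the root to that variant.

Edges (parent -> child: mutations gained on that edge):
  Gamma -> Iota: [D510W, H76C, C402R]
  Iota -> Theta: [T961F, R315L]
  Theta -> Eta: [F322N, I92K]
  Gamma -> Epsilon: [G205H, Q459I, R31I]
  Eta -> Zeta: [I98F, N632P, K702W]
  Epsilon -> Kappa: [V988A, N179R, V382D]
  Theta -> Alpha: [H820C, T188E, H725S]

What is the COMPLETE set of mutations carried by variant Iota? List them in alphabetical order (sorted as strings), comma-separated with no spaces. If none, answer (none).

Answer: C402R,D510W,H76C

Derivation:
At Gamma: gained [] -> total []
At Iota: gained ['D510W', 'H76C', 'C402R'] -> total ['C402R', 'D510W', 'H76C']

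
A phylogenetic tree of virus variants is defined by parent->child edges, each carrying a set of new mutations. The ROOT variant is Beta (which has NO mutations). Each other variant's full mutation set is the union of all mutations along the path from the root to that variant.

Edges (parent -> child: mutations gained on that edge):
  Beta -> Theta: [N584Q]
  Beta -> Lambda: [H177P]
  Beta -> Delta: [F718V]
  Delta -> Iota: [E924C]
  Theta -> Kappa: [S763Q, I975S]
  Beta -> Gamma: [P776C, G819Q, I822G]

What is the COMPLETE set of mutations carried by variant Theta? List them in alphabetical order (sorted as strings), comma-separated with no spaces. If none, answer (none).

At Beta: gained [] -> total []
At Theta: gained ['N584Q'] -> total ['N584Q']

Answer: N584Q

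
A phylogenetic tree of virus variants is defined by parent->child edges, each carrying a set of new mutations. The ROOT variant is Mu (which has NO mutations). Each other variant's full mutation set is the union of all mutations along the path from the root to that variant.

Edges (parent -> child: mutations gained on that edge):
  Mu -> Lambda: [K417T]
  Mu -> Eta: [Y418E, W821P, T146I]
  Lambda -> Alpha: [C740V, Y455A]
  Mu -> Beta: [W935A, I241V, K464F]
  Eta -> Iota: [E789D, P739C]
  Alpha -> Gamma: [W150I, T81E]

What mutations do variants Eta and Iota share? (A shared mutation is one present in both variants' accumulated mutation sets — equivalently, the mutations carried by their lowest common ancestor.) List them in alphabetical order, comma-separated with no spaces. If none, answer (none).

Answer: T146I,W821P,Y418E

Derivation:
Accumulating mutations along path to Eta:
  At Mu: gained [] -> total []
  At Eta: gained ['Y418E', 'W821P', 'T146I'] -> total ['T146I', 'W821P', 'Y418E']
Mutations(Eta) = ['T146I', 'W821P', 'Y418E']
Accumulating mutations along path to Iota:
  At Mu: gained [] -> total []
  At Eta: gained ['Y418E', 'W821P', 'T146I'] -> total ['T146I', 'W821P', 'Y418E']
  At Iota: gained ['E789D', 'P739C'] -> total ['E789D', 'P739C', 'T146I', 'W821P', 'Y418E']
Mutations(Iota) = ['E789D', 'P739C', 'T146I', 'W821P', 'Y418E']
Intersection: ['T146I', 'W821P', 'Y418E'] ∩ ['E789D', 'P739C', 'T146I', 'W821P', 'Y418E'] = ['T146I', 'W821P', 'Y418E']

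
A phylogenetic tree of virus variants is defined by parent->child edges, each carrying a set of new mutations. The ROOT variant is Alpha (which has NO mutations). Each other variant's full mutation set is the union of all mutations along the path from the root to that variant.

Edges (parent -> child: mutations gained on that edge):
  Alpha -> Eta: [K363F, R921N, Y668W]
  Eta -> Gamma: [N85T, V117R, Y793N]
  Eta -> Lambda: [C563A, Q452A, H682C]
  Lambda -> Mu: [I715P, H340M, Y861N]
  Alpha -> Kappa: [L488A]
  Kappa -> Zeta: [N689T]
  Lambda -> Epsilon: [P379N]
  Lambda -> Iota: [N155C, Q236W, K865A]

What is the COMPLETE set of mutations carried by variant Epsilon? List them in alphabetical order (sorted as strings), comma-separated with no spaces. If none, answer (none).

At Alpha: gained [] -> total []
At Eta: gained ['K363F', 'R921N', 'Y668W'] -> total ['K363F', 'R921N', 'Y668W']
At Lambda: gained ['C563A', 'Q452A', 'H682C'] -> total ['C563A', 'H682C', 'K363F', 'Q452A', 'R921N', 'Y668W']
At Epsilon: gained ['P379N'] -> total ['C563A', 'H682C', 'K363F', 'P379N', 'Q452A', 'R921N', 'Y668W']

Answer: C563A,H682C,K363F,P379N,Q452A,R921N,Y668W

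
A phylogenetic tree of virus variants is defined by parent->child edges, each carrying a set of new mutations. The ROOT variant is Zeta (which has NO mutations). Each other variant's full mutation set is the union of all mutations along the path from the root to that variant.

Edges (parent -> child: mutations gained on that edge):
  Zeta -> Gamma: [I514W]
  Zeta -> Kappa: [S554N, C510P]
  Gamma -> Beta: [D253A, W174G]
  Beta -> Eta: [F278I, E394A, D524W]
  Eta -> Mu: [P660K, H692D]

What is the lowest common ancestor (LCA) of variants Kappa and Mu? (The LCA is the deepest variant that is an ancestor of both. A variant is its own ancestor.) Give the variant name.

Path from root to Kappa: Zeta -> Kappa
  ancestors of Kappa: {Zeta, Kappa}
Path from root to Mu: Zeta -> Gamma -> Beta -> Eta -> Mu
  ancestors of Mu: {Zeta, Gamma, Beta, Eta, Mu}
Common ancestors: {Zeta}
Walk up from Mu: Mu (not in ancestors of Kappa), Eta (not in ancestors of Kappa), Beta (not in ancestors of Kappa), Gamma (not in ancestors of Kappa), Zeta (in ancestors of Kappa)
Deepest common ancestor (LCA) = Zeta

Answer: Zeta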